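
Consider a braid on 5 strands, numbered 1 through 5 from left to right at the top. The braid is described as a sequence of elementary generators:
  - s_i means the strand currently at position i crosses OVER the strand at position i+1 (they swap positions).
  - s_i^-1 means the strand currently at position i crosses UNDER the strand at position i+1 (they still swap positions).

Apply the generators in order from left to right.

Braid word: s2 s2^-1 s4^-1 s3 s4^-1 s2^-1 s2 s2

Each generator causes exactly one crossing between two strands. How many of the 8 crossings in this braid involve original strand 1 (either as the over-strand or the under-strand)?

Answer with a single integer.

Answer: 0

Derivation:
Gen 1: crossing 2x3. Involves strand 1? no. Count so far: 0
Gen 2: crossing 3x2. Involves strand 1? no. Count so far: 0
Gen 3: crossing 4x5. Involves strand 1? no. Count so far: 0
Gen 4: crossing 3x5. Involves strand 1? no. Count so far: 0
Gen 5: crossing 3x4. Involves strand 1? no. Count so far: 0
Gen 6: crossing 2x5. Involves strand 1? no. Count so far: 0
Gen 7: crossing 5x2. Involves strand 1? no. Count so far: 0
Gen 8: crossing 2x5. Involves strand 1? no. Count so far: 0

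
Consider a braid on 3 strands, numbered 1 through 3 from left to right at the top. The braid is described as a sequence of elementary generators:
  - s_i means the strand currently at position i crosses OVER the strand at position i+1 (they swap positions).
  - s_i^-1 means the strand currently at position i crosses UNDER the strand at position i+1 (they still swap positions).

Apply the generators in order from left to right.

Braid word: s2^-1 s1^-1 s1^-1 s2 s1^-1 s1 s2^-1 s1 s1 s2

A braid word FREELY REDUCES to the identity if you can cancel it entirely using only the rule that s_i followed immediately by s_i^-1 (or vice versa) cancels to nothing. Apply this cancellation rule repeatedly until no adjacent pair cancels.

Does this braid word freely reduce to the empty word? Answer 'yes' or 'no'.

Gen 1 (s2^-1): push. Stack: [s2^-1]
Gen 2 (s1^-1): push. Stack: [s2^-1 s1^-1]
Gen 3 (s1^-1): push. Stack: [s2^-1 s1^-1 s1^-1]
Gen 4 (s2): push. Stack: [s2^-1 s1^-1 s1^-1 s2]
Gen 5 (s1^-1): push. Stack: [s2^-1 s1^-1 s1^-1 s2 s1^-1]
Gen 6 (s1): cancels prior s1^-1. Stack: [s2^-1 s1^-1 s1^-1 s2]
Gen 7 (s2^-1): cancels prior s2. Stack: [s2^-1 s1^-1 s1^-1]
Gen 8 (s1): cancels prior s1^-1. Stack: [s2^-1 s1^-1]
Gen 9 (s1): cancels prior s1^-1. Stack: [s2^-1]
Gen 10 (s2): cancels prior s2^-1. Stack: []
Reduced word: (empty)

Answer: yes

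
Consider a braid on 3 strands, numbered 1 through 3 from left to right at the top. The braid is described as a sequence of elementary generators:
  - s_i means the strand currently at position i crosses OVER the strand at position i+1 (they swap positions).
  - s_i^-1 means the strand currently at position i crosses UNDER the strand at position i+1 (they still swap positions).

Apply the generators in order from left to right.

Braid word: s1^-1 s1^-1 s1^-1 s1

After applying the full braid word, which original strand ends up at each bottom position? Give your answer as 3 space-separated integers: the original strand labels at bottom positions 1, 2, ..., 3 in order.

Gen 1 (s1^-1): strand 1 crosses under strand 2. Perm now: [2 1 3]
Gen 2 (s1^-1): strand 2 crosses under strand 1. Perm now: [1 2 3]
Gen 3 (s1^-1): strand 1 crosses under strand 2. Perm now: [2 1 3]
Gen 4 (s1): strand 2 crosses over strand 1. Perm now: [1 2 3]

Answer: 1 2 3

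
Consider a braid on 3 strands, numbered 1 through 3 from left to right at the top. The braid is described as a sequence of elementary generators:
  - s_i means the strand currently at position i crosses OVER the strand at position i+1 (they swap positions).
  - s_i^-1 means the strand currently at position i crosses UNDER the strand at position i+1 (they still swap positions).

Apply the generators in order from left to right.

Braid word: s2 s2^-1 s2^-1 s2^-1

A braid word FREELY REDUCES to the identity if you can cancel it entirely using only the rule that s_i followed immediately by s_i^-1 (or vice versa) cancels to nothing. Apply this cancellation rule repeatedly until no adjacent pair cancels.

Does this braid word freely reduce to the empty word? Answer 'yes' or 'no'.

Gen 1 (s2): push. Stack: [s2]
Gen 2 (s2^-1): cancels prior s2. Stack: []
Gen 3 (s2^-1): push. Stack: [s2^-1]
Gen 4 (s2^-1): push. Stack: [s2^-1 s2^-1]
Reduced word: s2^-1 s2^-1

Answer: no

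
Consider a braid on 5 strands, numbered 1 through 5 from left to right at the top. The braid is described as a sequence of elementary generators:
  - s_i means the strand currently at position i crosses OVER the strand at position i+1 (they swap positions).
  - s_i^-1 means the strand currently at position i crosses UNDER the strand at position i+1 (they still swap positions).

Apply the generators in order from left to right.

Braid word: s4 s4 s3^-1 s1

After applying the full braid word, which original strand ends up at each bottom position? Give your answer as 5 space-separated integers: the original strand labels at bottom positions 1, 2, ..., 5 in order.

Gen 1 (s4): strand 4 crosses over strand 5. Perm now: [1 2 3 5 4]
Gen 2 (s4): strand 5 crosses over strand 4. Perm now: [1 2 3 4 5]
Gen 3 (s3^-1): strand 3 crosses under strand 4. Perm now: [1 2 4 3 5]
Gen 4 (s1): strand 1 crosses over strand 2. Perm now: [2 1 4 3 5]

Answer: 2 1 4 3 5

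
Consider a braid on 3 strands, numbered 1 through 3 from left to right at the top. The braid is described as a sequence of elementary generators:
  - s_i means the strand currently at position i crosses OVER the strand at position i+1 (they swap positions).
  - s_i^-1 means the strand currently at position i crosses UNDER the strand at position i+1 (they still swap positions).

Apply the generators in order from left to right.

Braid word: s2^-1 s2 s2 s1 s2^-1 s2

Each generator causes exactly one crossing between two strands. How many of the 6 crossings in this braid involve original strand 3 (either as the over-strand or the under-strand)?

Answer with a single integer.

Answer: 4

Derivation:
Gen 1: crossing 2x3. Involves strand 3? yes. Count so far: 1
Gen 2: crossing 3x2. Involves strand 3? yes. Count so far: 2
Gen 3: crossing 2x3. Involves strand 3? yes. Count so far: 3
Gen 4: crossing 1x3. Involves strand 3? yes. Count so far: 4
Gen 5: crossing 1x2. Involves strand 3? no. Count so far: 4
Gen 6: crossing 2x1. Involves strand 3? no. Count so far: 4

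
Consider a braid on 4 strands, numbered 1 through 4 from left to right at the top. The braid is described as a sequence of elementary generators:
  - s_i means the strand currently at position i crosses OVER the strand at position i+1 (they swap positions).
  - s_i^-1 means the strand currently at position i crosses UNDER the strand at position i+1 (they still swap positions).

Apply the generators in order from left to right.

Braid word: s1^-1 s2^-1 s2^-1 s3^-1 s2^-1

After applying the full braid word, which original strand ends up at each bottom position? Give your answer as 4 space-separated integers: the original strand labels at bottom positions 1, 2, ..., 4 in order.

Gen 1 (s1^-1): strand 1 crosses under strand 2. Perm now: [2 1 3 4]
Gen 2 (s2^-1): strand 1 crosses under strand 3. Perm now: [2 3 1 4]
Gen 3 (s2^-1): strand 3 crosses under strand 1. Perm now: [2 1 3 4]
Gen 4 (s3^-1): strand 3 crosses under strand 4. Perm now: [2 1 4 3]
Gen 5 (s2^-1): strand 1 crosses under strand 4. Perm now: [2 4 1 3]

Answer: 2 4 1 3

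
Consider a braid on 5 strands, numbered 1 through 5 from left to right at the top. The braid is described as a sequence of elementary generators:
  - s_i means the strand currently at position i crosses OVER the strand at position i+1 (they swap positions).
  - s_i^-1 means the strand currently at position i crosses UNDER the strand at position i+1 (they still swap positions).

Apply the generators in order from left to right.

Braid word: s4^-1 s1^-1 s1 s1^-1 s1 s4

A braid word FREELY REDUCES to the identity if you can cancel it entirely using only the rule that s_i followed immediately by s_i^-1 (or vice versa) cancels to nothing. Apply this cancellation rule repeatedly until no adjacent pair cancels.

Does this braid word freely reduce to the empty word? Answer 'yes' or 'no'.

Answer: yes

Derivation:
Gen 1 (s4^-1): push. Stack: [s4^-1]
Gen 2 (s1^-1): push. Stack: [s4^-1 s1^-1]
Gen 3 (s1): cancels prior s1^-1. Stack: [s4^-1]
Gen 4 (s1^-1): push. Stack: [s4^-1 s1^-1]
Gen 5 (s1): cancels prior s1^-1. Stack: [s4^-1]
Gen 6 (s4): cancels prior s4^-1. Stack: []
Reduced word: (empty)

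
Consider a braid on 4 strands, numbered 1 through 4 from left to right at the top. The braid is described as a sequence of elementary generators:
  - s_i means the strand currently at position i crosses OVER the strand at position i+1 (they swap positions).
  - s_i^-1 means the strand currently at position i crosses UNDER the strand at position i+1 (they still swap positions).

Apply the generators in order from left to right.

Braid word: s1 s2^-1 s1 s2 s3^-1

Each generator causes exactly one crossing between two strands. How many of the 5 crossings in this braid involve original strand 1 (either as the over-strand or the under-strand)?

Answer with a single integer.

Gen 1: crossing 1x2. Involves strand 1? yes. Count so far: 1
Gen 2: crossing 1x3. Involves strand 1? yes. Count so far: 2
Gen 3: crossing 2x3. Involves strand 1? no. Count so far: 2
Gen 4: crossing 2x1. Involves strand 1? yes. Count so far: 3
Gen 5: crossing 2x4. Involves strand 1? no. Count so far: 3

Answer: 3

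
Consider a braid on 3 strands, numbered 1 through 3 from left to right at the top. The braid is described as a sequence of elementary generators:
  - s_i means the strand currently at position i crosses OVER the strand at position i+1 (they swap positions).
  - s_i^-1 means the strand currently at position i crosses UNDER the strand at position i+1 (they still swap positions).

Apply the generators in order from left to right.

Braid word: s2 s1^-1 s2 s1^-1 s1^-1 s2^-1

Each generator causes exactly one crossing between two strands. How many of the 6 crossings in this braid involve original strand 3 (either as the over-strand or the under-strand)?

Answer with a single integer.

Gen 1: crossing 2x3. Involves strand 3? yes. Count so far: 1
Gen 2: crossing 1x3. Involves strand 3? yes. Count so far: 2
Gen 3: crossing 1x2. Involves strand 3? no. Count so far: 2
Gen 4: crossing 3x2. Involves strand 3? yes. Count so far: 3
Gen 5: crossing 2x3. Involves strand 3? yes. Count so far: 4
Gen 6: crossing 2x1. Involves strand 3? no. Count so far: 4

Answer: 4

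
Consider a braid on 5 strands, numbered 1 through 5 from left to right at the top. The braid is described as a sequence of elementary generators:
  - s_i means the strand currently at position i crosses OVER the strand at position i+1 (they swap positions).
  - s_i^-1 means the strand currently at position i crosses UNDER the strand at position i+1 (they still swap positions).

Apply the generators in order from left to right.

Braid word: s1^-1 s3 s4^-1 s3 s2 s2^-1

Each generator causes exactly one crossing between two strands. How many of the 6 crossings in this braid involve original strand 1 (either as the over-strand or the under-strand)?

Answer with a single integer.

Answer: 3

Derivation:
Gen 1: crossing 1x2. Involves strand 1? yes. Count so far: 1
Gen 2: crossing 3x4. Involves strand 1? no. Count so far: 1
Gen 3: crossing 3x5. Involves strand 1? no. Count so far: 1
Gen 4: crossing 4x5. Involves strand 1? no. Count so far: 1
Gen 5: crossing 1x5. Involves strand 1? yes. Count so far: 2
Gen 6: crossing 5x1. Involves strand 1? yes. Count so far: 3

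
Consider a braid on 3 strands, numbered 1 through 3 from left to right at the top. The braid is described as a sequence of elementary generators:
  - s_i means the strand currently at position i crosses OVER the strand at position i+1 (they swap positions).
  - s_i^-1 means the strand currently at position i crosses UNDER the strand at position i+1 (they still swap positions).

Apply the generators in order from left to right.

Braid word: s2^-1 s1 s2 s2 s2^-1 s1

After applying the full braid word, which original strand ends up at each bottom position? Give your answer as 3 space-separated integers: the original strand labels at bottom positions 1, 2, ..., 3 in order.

Gen 1 (s2^-1): strand 2 crosses under strand 3. Perm now: [1 3 2]
Gen 2 (s1): strand 1 crosses over strand 3. Perm now: [3 1 2]
Gen 3 (s2): strand 1 crosses over strand 2. Perm now: [3 2 1]
Gen 4 (s2): strand 2 crosses over strand 1. Perm now: [3 1 2]
Gen 5 (s2^-1): strand 1 crosses under strand 2. Perm now: [3 2 1]
Gen 6 (s1): strand 3 crosses over strand 2. Perm now: [2 3 1]

Answer: 2 3 1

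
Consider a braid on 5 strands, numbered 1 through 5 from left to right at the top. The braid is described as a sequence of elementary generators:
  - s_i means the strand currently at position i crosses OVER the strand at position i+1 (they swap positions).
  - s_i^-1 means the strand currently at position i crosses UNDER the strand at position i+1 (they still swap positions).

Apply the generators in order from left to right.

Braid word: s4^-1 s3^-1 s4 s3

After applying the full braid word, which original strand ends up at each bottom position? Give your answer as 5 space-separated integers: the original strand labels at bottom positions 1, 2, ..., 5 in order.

Answer: 1 2 4 5 3

Derivation:
Gen 1 (s4^-1): strand 4 crosses under strand 5. Perm now: [1 2 3 5 4]
Gen 2 (s3^-1): strand 3 crosses under strand 5. Perm now: [1 2 5 3 4]
Gen 3 (s4): strand 3 crosses over strand 4. Perm now: [1 2 5 4 3]
Gen 4 (s3): strand 5 crosses over strand 4. Perm now: [1 2 4 5 3]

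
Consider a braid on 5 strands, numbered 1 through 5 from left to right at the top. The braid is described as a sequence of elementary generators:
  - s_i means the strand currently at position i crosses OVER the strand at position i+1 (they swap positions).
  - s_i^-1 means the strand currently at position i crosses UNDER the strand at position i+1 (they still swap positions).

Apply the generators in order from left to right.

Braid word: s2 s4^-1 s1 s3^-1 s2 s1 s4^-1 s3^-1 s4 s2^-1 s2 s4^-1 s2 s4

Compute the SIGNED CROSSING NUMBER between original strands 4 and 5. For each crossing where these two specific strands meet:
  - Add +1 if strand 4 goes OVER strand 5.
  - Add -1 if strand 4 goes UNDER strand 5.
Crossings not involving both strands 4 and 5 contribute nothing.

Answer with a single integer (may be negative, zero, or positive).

Answer: -1

Derivation:
Gen 1: crossing 2x3. Both 4&5? no. Sum: 0
Gen 2: 4 under 5. Both 4&5? yes. Contrib: -1. Sum: -1
Gen 3: crossing 1x3. Both 4&5? no. Sum: -1
Gen 4: crossing 2x5. Both 4&5? no. Sum: -1
Gen 5: crossing 1x5. Both 4&5? no. Sum: -1
Gen 6: crossing 3x5. Both 4&5? no. Sum: -1
Gen 7: crossing 2x4. Both 4&5? no. Sum: -1
Gen 8: crossing 1x4. Both 4&5? no. Sum: -1
Gen 9: crossing 1x2. Both 4&5? no. Sum: -1
Gen 10: crossing 3x4. Both 4&5? no. Sum: -1
Gen 11: crossing 4x3. Both 4&5? no. Sum: -1
Gen 12: crossing 2x1. Both 4&5? no. Sum: -1
Gen 13: crossing 3x4. Both 4&5? no. Sum: -1
Gen 14: crossing 1x2. Both 4&5? no. Sum: -1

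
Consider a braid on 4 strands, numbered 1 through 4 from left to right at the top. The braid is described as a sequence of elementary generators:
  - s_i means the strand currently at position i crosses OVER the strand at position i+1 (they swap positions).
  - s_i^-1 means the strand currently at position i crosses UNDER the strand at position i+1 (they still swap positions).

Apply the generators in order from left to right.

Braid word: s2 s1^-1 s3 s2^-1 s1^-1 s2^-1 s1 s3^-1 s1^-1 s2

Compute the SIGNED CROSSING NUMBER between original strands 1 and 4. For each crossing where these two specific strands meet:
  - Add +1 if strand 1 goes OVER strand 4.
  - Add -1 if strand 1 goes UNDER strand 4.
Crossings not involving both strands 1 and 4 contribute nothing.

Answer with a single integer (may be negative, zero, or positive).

Answer: -3

Derivation:
Gen 1: crossing 2x3. Both 1&4? no. Sum: 0
Gen 2: crossing 1x3. Both 1&4? no. Sum: 0
Gen 3: crossing 2x4. Both 1&4? no. Sum: 0
Gen 4: 1 under 4. Both 1&4? yes. Contrib: -1. Sum: -1
Gen 5: crossing 3x4. Both 1&4? no. Sum: -1
Gen 6: crossing 3x1. Both 1&4? no. Sum: -1
Gen 7: 4 over 1. Both 1&4? yes. Contrib: -1. Sum: -2
Gen 8: crossing 3x2. Both 1&4? no. Sum: -2
Gen 9: 1 under 4. Both 1&4? yes. Contrib: -1. Sum: -3
Gen 10: crossing 1x2. Both 1&4? no. Sum: -3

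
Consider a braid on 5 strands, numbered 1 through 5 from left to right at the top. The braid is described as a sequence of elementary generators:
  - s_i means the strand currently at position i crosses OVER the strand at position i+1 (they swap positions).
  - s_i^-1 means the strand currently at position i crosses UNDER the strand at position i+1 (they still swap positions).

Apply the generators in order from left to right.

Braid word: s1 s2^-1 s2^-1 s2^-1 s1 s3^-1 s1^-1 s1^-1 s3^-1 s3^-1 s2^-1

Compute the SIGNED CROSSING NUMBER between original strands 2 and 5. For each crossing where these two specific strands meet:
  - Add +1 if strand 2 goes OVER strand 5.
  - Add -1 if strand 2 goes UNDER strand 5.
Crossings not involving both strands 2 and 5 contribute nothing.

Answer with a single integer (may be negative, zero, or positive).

Answer: 0

Derivation:
Gen 1: crossing 1x2. Both 2&5? no. Sum: 0
Gen 2: crossing 1x3. Both 2&5? no. Sum: 0
Gen 3: crossing 3x1. Both 2&5? no. Sum: 0
Gen 4: crossing 1x3. Both 2&5? no. Sum: 0
Gen 5: crossing 2x3. Both 2&5? no. Sum: 0
Gen 6: crossing 1x4. Both 2&5? no. Sum: 0
Gen 7: crossing 3x2. Both 2&5? no. Sum: 0
Gen 8: crossing 2x3. Both 2&5? no. Sum: 0
Gen 9: crossing 4x1. Both 2&5? no. Sum: 0
Gen 10: crossing 1x4. Both 2&5? no. Sum: 0
Gen 11: crossing 2x4. Both 2&5? no. Sum: 0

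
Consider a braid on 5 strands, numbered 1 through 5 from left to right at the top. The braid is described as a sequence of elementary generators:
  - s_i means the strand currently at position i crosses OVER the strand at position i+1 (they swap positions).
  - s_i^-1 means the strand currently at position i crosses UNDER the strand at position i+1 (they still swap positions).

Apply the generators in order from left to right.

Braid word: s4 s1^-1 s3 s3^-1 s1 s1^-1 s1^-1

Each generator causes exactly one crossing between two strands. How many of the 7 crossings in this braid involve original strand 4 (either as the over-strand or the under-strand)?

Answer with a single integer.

Gen 1: crossing 4x5. Involves strand 4? yes. Count so far: 1
Gen 2: crossing 1x2. Involves strand 4? no. Count so far: 1
Gen 3: crossing 3x5. Involves strand 4? no. Count so far: 1
Gen 4: crossing 5x3. Involves strand 4? no. Count so far: 1
Gen 5: crossing 2x1. Involves strand 4? no. Count so far: 1
Gen 6: crossing 1x2. Involves strand 4? no. Count so far: 1
Gen 7: crossing 2x1. Involves strand 4? no. Count so far: 1

Answer: 1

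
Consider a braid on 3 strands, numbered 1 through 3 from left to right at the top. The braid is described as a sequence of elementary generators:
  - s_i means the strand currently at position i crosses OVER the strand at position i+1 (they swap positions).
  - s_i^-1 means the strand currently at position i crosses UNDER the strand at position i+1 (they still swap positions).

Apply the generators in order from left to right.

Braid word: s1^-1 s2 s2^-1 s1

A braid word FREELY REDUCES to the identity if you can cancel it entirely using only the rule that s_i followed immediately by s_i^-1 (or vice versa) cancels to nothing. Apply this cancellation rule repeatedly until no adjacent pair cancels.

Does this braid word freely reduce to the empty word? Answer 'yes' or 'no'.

Gen 1 (s1^-1): push. Stack: [s1^-1]
Gen 2 (s2): push. Stack: [s1^-1 s2]
Gen 3 (s2^-1): cancels prior s2. Stack: [s1^-1]
Gen 4 (s1): cancels prior s1^-1. Stack: []
Reduced word: (empty)

Answer: yes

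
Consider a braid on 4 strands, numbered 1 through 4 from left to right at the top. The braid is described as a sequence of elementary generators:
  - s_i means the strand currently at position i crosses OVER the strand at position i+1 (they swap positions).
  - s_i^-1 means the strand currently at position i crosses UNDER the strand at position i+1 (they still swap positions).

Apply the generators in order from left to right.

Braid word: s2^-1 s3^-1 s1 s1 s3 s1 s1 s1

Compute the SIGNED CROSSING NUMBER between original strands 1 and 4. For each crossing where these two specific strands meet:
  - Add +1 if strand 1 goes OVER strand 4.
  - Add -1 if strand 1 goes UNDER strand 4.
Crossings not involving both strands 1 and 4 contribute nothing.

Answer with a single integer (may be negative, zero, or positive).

Gen 1: crossing 2x3. Both 1&4? no. Sum: 0
Gen 2: crossing 2x4. Both 1&4? no. Sum: 0
Gen 3: crossing 1x3. Both 1&4? no. Sum: 0
Gen 4: crossing 3x1. Both 1&4? no. Sum: 0
Gen 5: crossing 4x2. Both 1&4? no. Sum: 0
Gen 6: crossing 1x3. Both 1&4? no. Sum: 0
Gen 7: crossing 3x1. Both 1&4? no. Sum: 0
Gen 8: crossing 1x3. Both 1&4? no. Sum: 0

Answer: 0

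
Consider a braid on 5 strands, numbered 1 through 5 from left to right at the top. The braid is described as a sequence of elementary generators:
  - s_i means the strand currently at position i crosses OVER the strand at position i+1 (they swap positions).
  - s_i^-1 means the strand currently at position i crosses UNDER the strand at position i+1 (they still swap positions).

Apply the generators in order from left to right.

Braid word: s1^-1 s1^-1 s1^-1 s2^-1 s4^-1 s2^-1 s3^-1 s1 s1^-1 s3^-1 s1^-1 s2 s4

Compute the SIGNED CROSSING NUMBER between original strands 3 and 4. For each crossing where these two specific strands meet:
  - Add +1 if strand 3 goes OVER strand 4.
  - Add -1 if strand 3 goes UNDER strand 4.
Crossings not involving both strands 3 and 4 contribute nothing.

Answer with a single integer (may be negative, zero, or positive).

Answer: 0

Derivation:
Gen 1: crossing 1x2. Both 3&4? no. Sum: 0
Gen 2: crossing 2x1. Both 3&4? no. Sum: 0
Gen 3: crossing 1x2. Both 3&4? no. Sum: 0
Gen 4: crossing 1x3. Both 3&4? no. Sum: 0
Gen 5: crossing 4x5. Both 3&4? no. Sum: 0
Gen 6: crossing 3x1. Both 3&4? no. Sum: 0
Gen 7: crossing 3x5. Both 3&4? no. Sum: 0
Gen 8: crossing 2x1. Both 3&4? no. Sum: 0
Gen 9: crossing 1x2. Both 3&4? no. Sum: 0
Gen 10: crossing 5x3. Both 3&4? no. Sum: 0
Gen 11: crossing 2x1. Both 3&4? no. Sum: 0
Gen 12: crossing 2x3. Both 3&4? no. Sum: 0
Gen 13: crossing 5x4. Both 3&4? no. Sum: 0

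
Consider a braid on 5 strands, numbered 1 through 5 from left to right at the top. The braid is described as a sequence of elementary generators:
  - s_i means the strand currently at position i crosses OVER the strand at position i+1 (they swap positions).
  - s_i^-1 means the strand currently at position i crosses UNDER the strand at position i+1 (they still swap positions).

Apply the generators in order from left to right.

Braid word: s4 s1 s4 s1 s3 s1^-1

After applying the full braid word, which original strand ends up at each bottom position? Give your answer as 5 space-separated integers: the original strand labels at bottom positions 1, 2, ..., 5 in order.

Answer: 2 1 4 3 5

Derivation:
Gen 1 (s4): strand 4 crosses over strand 5. Perm now: [1 2 3 5 4]
Gen 2 (s1): strand 1 crosses over strand 2. Perm now: [2 1 3 5 4]
Gen 3 (s4): strand 5 crosses over strand 4. Perm now: [2 1 3 4 5]
Gen 4 (s1): strand 2 crosses over strand 1. Perm now: [1 2 3 4 5]
Gen 5 (s3): strand 3 crosses over strand 4. Perm now: [1 2 4 3 5]
Gen 6 (s1^-1): strand 1 crosses under strand 2. Perm now: [2 1 4 3 5]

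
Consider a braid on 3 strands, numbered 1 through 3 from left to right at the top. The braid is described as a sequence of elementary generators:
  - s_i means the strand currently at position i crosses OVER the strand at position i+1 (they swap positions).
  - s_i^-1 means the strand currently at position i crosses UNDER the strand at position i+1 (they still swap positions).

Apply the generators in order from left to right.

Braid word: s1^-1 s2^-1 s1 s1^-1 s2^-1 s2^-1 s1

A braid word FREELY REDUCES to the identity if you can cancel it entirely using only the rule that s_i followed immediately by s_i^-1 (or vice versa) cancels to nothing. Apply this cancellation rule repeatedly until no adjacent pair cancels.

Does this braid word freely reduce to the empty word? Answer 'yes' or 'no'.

Answer: no

Derivation:
Gen 1 (s1^-1): push. Stack: [s1^-1]
Gen 2 (s2^-1): push. Stack: [s1^-1 s2^-1]
Gen 3 (s1): push. Stack: [s1^-1 s2^-1 s1]
Gen 4 (s1^-1): cancels prior s1. Stack: [s1^-1 s2^-1]
Gen 5 (s2^-1): push. Stack: [s1^-1 s2^-1 s2^-1]
Gen 6 (s2^-1): push. Stack: [s1^-1 s2^-1 s2^-1 s2^-1]
Gen 7 (s1): push. Stack: [s1^-1 s2^-1 s2^-1 s2^-1 s1]
Reduced word: s1^-1 s2^-1 s2^-1 s2^-1 s1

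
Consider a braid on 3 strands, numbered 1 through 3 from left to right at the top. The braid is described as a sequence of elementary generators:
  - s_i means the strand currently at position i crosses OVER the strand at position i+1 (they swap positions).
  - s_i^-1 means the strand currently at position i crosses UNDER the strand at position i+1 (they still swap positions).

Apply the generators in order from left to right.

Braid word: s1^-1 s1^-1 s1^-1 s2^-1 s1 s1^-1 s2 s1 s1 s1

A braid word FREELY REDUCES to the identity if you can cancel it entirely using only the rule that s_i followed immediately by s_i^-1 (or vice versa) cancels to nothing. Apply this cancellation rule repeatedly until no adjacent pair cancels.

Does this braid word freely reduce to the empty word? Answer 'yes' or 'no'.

Answer: yes

Derivation:
Gen 1 (s1^-1): push. Stack: [s1^-1]
Gen 2 (s1^-1): push. Stack: [s1^-1 s1^-1]
Gen 3 (s1^-1): push. Stack: [s1^-1 s1^-1 s1^-1]
Gen 4 (s2^-1): push. Stack: [s1^-1 s1^-1 s1^-1 s2^-1]
Gen 5 (s1): push. Stack: [s1^-1 s1^-1 s1^-1 s2^-1 s1]
Gen 6 (s1^-1): cancels prior s1. Stack: [s1^-1 s1^-1 s1^-1 s2^-1]
Gen 7 (s2): cancels prior s2^-1. Stack: [s1^-1 s1^-1 s1^-1]
Gen 8 (s1): cancels prior s1^-1. Stack: [s1^-1 s1^-1]
Gen 9 (s1): cancels prior s1^-1. Stack: [s1^-1]
Gen 10 (s1): cancels prior s1^-1. Stack: []
Reduced word: (empty)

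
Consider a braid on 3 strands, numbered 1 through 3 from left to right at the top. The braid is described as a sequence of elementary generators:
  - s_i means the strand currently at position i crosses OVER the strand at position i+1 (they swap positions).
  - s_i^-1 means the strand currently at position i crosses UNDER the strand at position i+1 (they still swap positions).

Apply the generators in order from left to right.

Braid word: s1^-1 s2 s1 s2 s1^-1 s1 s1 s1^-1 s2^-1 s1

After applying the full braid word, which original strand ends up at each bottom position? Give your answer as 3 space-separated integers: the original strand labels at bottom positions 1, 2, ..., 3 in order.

Answer: 2 3 1

Derivation:
Gen 1 (s1^-1): strand 1 crosses under strand 2. Perm now: [2 1 3]
Gen 2 (s2): strand 1 crosses over strand 3. Perm now: [2 3 1]
Gen 3 (s1): strand 2 crosses over strand 3. Perm now: [3 2 1]
Gen 4 (s2): strand 2 crosses over strand 1. Perm now: [3 1 2]
Gen 5 (s1^-1): strand 3 crosses under strand 1. Perm now: [1 3 2]
Gen 6 (s1): strand 1 crosses over strand 3. Perm now: [3 1 2]
Gen 7 (s1): strand 3 crosses over strand 1. Perm now: [1 3 2]
Gen 8 (s1^-1): strand 1 crosses under strand 3. Perm now: [3 1 2]
Gen 9 (s2^-1): strand 1 crosses under strand 2. Perm now: [3 2 1]
Gen 10 (s1): strand 3 crosses over strand 2. Perm now: [2 3 1]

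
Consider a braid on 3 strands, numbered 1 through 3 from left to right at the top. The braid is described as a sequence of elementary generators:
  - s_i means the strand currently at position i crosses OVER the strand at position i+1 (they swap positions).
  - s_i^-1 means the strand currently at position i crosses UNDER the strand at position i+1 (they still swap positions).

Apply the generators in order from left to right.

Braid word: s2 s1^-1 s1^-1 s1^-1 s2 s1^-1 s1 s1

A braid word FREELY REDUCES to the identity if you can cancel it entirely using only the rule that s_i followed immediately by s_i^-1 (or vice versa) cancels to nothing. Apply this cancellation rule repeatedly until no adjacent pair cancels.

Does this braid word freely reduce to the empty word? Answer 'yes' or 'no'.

Answer: no

Derivation:
Gen 1 (s2): push. Stack: [s2]
Gen 2 (s1^-1): push. Stack: [s2 s1^-1]
Gen 3 (s1^-1): push. Stack: [s2 s1^-1 s1^-1]
Gen 4 (s1^-1): push. Stack: [s2 s1^-1 s1^-1 s1^-1]
Gen 5 (s2): push. Stack: [s2 s1^-1 s1^-1 s1^-1 s2]
Gen 6 (s1^-1): push. Stack: [s2 s1^-1 s1^-1 s1^-1 s2 s1^-1]
Gen 7 (s1): cancels prior s1^-1. Stack: [s2 s1^-1 s1^-1 s1^-1 s2]
Gen 8 (s1): push. Stack: [s2 s1^-1 s1^-1 s1^-1 s2 s1]
Reduced word: s2 s1^-1 s1^-1 s1^-1 s2 s1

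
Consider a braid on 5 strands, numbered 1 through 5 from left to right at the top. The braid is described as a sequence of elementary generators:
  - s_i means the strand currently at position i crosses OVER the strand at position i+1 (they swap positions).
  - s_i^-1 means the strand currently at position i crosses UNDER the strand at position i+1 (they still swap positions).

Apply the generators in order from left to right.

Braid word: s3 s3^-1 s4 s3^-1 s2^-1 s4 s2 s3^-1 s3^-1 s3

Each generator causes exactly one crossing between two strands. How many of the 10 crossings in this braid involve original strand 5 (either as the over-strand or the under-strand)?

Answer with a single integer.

Gen 1: crossing 3x4. Involves strand 5? no. Count so far: 0
Gen 2: crossing 4x3. Involves strand 5? no. Count so far: 0
Gen 3: crossing 4x5. Involves strand 5? yes. Count so far: 1
Gen 4: crossing 3x5. Involves strand 5? yes. Count so far: 2
Gen 5: crossing 2x5. Involves strand 5? yes. Count so far: 3
Gen 6: crossing 3x4. Involves strand 5? no. Count so far: 3
Gen 7: crossing 5x2. Involves strand 5? yes. Count so far: 4
Gen 8: crossing 5x4. Involves strand 5? yes. Count so far: 5
Gen 9: crossing 4x5. Involves strand 5? yes. Count so far: 6
Gen 10: crossing 5x4. Involves strand 5? yes. Count so far: 7

Answer: 7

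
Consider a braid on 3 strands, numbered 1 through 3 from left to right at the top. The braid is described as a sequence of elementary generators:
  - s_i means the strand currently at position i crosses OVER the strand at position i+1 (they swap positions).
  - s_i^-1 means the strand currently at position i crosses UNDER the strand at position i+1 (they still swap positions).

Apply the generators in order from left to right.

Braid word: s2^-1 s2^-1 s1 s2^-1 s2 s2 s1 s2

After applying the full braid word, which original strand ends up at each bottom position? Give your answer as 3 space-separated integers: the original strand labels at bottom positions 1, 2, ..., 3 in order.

Gen 1 (s2^-1): strand 2 crosses under strand 3. Perm now: [1 3 2]
Gen 2 (s2^-1): strand 3 crosses under strand 2. Perm now: [1 2 3]
Gen 3 (s1): strand 1 crosses over strand 2. Perm now: [2 1 3]
Gen 4 (s2^-1): strand 1 crosses under strand 3. Perm now: [2 3 1]
Gen 5 (s2): strand 3 crosses over strand 1. Perm now: [2 1 3]
Gen 6 (s2): strand 1 crosses over strand 3. Perm now: [2 3 1]
Gen 7 (s1): strand 2 crosses over strand 3. Perm now: [3 2 1]
Gen 8 (s2): strand 2 crosses over strand 1. Perm now: [3 1 2]

Answer: 3 1 2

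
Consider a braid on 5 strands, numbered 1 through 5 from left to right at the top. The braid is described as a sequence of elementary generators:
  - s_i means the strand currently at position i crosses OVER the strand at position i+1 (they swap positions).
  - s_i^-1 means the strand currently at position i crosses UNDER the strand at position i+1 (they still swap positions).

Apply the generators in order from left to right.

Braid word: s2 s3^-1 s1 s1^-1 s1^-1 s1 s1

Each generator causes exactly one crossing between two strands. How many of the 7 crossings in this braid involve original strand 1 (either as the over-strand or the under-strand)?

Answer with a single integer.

Answer: 5

Derivation:
Gen 1: crossing 2x3. Involves strand 1? no. Count so far: 0
Gen 2: crossing 2x4. Involves strand 1? no. Count so far: 0
Gen 3: crossing 1x3. Involves strand 1? yes. Count so far: 1
Gen 4: crossing 3x1. Involves strand 1? yes. Count so far: 2
Gen 5: crossing 1x3. Involves strand 1? yes. Count so far: 3
Gen 6: crossing 3x1. Involves strand 1? yes. Count so far: 4
Gen 7: crossing 1x3. Involves strand 1? yes. Count so far: 5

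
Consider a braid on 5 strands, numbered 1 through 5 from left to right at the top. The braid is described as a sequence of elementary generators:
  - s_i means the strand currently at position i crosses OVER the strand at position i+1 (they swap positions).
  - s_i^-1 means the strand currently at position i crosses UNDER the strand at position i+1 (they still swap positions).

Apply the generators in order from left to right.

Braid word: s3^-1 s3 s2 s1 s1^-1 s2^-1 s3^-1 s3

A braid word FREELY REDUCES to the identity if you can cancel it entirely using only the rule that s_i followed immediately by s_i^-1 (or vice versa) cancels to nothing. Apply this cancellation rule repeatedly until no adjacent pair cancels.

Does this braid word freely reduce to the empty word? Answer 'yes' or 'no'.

Gen 1 (s3^-1): push. Stack: [s3^-1]
Gen 2 (s3): cancels prior s3^-1. Stack: []
Gen 3 (s2): push. Stack: [s2]
Gen 4 (s1): push. Stack: [s2 s1]
Gen 5 (s1^-1): cancels prior s1. Stack: [s2]
Gen 6 (s2^-1): cancels prior s2. Stack: []
Gen 7 (s3^-1): push. Stack: [s3^-1]
Gen 8 (s3): cancels prior s3^-1. Stack: []
Reduced word: (empty)

Answer: yes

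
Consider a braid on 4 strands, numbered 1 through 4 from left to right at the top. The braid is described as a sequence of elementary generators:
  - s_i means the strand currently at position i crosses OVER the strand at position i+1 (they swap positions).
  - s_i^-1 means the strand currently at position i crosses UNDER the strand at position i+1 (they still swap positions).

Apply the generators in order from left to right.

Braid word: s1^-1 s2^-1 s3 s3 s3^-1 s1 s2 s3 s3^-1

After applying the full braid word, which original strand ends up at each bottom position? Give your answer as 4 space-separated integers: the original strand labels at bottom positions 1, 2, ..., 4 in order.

Answer: 3 4 2 1

Derivation:
Gen 1 (s1^-1): strand 1 crosses under strand 2. Perm now: [2 1 3 4]
Gen 2 (s2^-1): strand 1 crosses under strand 3. Perm now: [2 3 1 4]
Gen 3 (s3): strand 1 crosses over strand 4. Perm now: [2 3 4 1]
Gen 4 (s3): strand 4 crosses over strand 1. Perm now: [2 3 1 4]
Gen 5 (s3^-1): strand 1 crosses under strand 4. Perm now: [2 3 4 1]
Gen 6 (s1): strand 2 crosses over strand 3. Perm now: [3 2 4 1]
Gen 7 (s2): strand 2 crosses over strand 4. Perm now: [3 4 2 1]
Gen 8 (s3): strand 2 crosses over strand 1. Perm now: [3 4 1 2]
Gen 9 (s3^-1): strand 1 crosses under strand 2. Perm now: [3 4 2 1]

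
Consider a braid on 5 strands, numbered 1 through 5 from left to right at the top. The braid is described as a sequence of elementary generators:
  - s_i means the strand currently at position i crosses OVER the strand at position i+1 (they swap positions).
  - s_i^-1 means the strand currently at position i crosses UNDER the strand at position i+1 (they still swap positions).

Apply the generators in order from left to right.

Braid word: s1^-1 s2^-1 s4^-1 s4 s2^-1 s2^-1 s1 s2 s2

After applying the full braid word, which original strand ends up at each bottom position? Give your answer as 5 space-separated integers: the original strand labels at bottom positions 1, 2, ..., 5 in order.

Gen 1 (s1^-1): strand 1 crosses under strand 2. Perm now: [2 1 3 4 5]
Gen 2 (s2^-1): strand 1 crosses under strand 3. Perm now: [2 3 1 4 5]
Gen 3 (s4^-1): strand 4 crosses under strand 5. Perm now: [2 3 1 5 4]
Gen 4 (s4): strand 5 crosses over strand 4. Perm now: [2 3 1 4 5]
Gen 5 (s2^-1): strand 3 crosses under strand 1. Perm now: [2 1 3 4 5]
Gen 6 (s2^-1): strand 1 crosses under strand 3. Perm now: [2 3 1 4 5]
Gen 7 (s1): strand 2 crosses over strand 3. Perm now: [3 2 1 4 5]
Gen 8 (s2): strand 2 crosses over strand 1. Perm now: [3 1 2 4 5]
Gen 9 (s2): strand 1 crosses over strand 2. Perm now: [3 2 1 4 5]

Answer: 3 2 1 4 5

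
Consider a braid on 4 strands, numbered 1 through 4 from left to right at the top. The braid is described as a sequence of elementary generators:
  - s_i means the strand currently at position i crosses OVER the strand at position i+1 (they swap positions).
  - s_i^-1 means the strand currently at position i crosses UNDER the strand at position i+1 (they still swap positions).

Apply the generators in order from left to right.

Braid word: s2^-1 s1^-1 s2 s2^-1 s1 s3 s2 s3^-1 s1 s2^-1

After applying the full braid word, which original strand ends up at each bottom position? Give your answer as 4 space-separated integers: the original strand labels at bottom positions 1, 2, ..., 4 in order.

Answer: 4 2 1 3

Derivation:
Gen 1 (s2^-1): strand 2 crosses under strand 3. Perm now: [1 3 2 4]
Gen 2 (s1^-1): strand 1 crosses under strand 3. Perm now: [3 1 2 4]
Gen 3 (s2): strand 1 crosses over strand 2. Perm now: [3 2 1 4]
Gen 4 (s2^-1): strand 2 crosses under strand 1. Perm now: [3 1 2 4]
Gen 5 (s1): strand 3 crosses over strand 1. Perm now: [1 3 2 4]
Gen 6 (s3): strand 2 crosses over strand 4. Perm now: [1 3 4 2]
Gen 7 (s2): strand 3 crosses over strand 4. Perm now: [1 4 3 2]
Gen 8 (s3^-1): strand 3 crosses under strand 2. Perm now: [1 4 2 3]
Gen 9 (s1): strand 1 crosses over strand 4. Perm now: [4 1 2 3]
Gen 10 (s2^-1): strand 1 crosses under strand 2. Perm now: [4 2 1 3]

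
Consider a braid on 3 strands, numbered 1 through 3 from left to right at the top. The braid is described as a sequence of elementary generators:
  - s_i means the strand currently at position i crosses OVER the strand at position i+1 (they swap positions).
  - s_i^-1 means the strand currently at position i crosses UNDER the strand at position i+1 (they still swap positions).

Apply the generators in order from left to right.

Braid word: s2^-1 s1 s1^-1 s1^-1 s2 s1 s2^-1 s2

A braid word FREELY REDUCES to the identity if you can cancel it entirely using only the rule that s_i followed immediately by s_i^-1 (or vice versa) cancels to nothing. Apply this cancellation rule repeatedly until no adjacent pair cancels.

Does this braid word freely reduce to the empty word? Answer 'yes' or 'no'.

Gen 1 (s2^-1): push. Stack: [s2^-1]
Gen 2 (s1): push. Stack: [s2^-1 s1]
Gen 3 (s1^-1): cancels prior s1. Stack: [s2^-1]
Gen 4 (s1^-1): push. Stack: [s2^-1 s1^-1]
Gen 5 (s2): push. Stack: [s2^-1 s1^-1 s2]
Gen 6 (s1): push. Stack: [s2^-1 s1^-1 s2 s1]
Gen 7 (s2^-1): push. Stack: [s2^-1 s1^-1 s2 s1 s2^-1]
Gen 8 (s2): cancels prior s2^-1. Stack: [s2^-1 s1^-1 s2 s1]
Reduced word: s2^-1 s1^-1 s2 s1

Answer: no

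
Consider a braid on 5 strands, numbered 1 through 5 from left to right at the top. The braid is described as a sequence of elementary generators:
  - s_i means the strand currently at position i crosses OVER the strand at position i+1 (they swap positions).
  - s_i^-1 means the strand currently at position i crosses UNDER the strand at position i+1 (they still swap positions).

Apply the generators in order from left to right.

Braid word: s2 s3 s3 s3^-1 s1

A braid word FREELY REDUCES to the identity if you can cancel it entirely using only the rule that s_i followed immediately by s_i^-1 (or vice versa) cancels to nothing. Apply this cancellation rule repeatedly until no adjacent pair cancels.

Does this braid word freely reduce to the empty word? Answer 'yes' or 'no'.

Gen 1 (s2): push. Stack: [s2]
Gen 2 (s3): push. Stack: [s2 s3]
Gen 3 (s3): push. Stack: [s2 s3 s3]
Gen 4 (s3^-1): cancels prior s3. Stack: [s2 s3]
Gen 5 (s1): push. Stack: [s2 s3 s1]
Reduced word: s2 s3 s1

Answer: no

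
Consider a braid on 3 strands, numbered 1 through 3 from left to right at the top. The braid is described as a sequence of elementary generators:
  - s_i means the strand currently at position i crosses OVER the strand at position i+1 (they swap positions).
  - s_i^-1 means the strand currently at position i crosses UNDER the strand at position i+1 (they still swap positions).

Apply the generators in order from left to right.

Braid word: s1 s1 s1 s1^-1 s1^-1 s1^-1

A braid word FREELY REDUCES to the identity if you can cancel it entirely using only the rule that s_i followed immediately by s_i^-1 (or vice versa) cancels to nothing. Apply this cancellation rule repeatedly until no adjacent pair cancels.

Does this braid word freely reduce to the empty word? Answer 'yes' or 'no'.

Gen 1 (s1): push. Stack: [s1]
Gen 2 (s1): push. Stack: [s1 s1]
Gen 3 (s1): push. Stack: [s1 s1 s1]
Gen 4 (s1^-1): cancels prior s1. Stack: [s1 s1]
Gen 5 (s1^-1): cancels prior s1. Stack: [s1]
Gen 6 (s1^-1): cancels prior s1. Stack: []
Reduced word: (empty)

Answer: yes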